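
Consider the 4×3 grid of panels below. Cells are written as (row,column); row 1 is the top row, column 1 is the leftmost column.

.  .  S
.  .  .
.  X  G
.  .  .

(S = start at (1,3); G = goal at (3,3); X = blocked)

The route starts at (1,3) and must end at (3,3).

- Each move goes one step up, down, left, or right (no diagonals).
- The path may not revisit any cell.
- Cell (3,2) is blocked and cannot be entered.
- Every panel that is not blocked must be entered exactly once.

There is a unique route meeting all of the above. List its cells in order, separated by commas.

(1,3), (2,3), (2,2), (1,2), (1,1), (2,1), (3,1), (4,1), (4,2), (4,3), (3,3)

Need to visit all 11 open cells exactly once, starting at (1,3) and ending at (3,3).
Cell (4,2) has only two open neighbours ((4,1) and (4,3)), so the path must pass straight through it: one of those is the cell it's entered from and the other is where it exits.
Route from (1,3): down 1 to (2,3), left 1 to (2,2), up 1 to (1,2), left 1 to (1,1), down 3 to (4,1), right 2 to (4,3), up 1 to (3,3) — 10 moves in all.
Check: all 11 open cells covered.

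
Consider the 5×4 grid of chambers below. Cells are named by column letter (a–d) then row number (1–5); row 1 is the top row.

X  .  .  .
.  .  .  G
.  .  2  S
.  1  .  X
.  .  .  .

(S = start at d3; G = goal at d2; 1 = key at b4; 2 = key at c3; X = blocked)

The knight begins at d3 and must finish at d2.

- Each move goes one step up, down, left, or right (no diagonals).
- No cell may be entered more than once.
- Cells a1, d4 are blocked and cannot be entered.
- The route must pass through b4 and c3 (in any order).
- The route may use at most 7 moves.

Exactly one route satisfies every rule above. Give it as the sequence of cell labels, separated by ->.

d3 -> c3 -> c4 -> b4 -> b3 -> b2 -> c2 -> d2

Any route must reach b4 and c3 and still end at d2 within 7 moves, so the order of the required stops is forced.
Route from d3: left to c3, down to c4, left to b4, 2× up (reaching b2), 2× right (reaching d2) — 7 moves in all.
Check: all required cells visited; 7 ≤ 7 moves.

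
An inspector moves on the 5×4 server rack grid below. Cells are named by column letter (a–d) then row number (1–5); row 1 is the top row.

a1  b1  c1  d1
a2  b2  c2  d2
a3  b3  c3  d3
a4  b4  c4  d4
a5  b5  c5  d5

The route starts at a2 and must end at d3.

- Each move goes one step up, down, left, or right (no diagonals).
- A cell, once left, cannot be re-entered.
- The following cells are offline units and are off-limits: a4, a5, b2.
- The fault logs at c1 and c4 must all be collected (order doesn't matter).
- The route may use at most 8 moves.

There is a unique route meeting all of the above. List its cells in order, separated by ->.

a2 -> a1 -> b1 -> c1 -> c2 -> c3 -> c4 -> d4 -> d3

The 8-move cap with required stops at c1, c4 leaves no slack for detours.
Route from a2: up to a1, 2× right (reaching c1), 3× down (reaching c4), right to d4, up to d3 — 8 moves in all.
Check: all required cells visited; 8 ≤ 8 moves.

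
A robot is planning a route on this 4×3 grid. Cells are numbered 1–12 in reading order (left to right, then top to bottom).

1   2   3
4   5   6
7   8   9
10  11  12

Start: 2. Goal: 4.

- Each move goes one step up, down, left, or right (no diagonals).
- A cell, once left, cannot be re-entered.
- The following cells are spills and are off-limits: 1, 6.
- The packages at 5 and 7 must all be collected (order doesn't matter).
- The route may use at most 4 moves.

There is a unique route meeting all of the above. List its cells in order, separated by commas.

2, 5, 8, 7, 4

The budget equals the shortest possible length, so every move has to be on a shortest route through the required cells.
Route from 2: 2× down (reaching 8), left to 7, up to 4 — 4 moves in all.
Check: all required cells visited; 4 ≤ 4 moves.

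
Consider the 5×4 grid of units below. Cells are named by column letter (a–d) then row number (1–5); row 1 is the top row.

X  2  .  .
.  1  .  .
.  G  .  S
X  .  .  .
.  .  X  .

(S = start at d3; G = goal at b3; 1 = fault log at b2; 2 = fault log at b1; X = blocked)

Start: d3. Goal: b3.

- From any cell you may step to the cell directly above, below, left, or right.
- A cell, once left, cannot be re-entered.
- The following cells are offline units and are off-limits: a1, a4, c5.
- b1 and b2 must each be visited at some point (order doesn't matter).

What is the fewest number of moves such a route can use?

Any route passes through b1 and b2 in some order between d3 and b3. Summing Manhattan distances along each leg and taking the cheapest ordering (d3 → b2 → b1 → b3) gives a lower bound of 3 + 1 + 2 = 6 moves.
A route of 6 moves achieves this: d3 → d2 → d1 → c1 → b1 → b2 → b3.
Since 6 matches the lower bound, it is optimal.

6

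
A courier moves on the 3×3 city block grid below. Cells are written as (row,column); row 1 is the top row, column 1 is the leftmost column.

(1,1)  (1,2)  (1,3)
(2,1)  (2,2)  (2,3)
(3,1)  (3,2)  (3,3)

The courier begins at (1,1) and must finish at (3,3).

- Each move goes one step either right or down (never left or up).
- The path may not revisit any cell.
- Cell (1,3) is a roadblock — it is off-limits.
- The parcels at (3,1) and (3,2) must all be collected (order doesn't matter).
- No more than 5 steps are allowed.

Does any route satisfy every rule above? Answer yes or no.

One route that works: (1,1) → (2,1) → (3,1) → (3,2) → (3,3).

yes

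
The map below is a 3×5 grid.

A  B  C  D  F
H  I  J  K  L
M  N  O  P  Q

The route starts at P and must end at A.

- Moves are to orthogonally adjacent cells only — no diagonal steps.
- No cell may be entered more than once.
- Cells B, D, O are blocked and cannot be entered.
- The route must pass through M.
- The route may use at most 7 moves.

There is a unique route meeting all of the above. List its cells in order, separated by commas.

P, K, J, I, N, M, H, A

The 7-move cap with required stops at M leaves no slack for detours.
Route from P: up to K, 2× left (reaching I), down to N, left to M, 2× up (reaching A) — 7 moves in all.
Check: all required cells visited; 7 ≤ 7 moves.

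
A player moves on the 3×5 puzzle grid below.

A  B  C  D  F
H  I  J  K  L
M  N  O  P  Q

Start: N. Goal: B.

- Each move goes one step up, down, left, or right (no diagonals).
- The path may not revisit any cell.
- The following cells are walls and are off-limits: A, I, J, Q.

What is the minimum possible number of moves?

6

The Manhattan distance from N to B is |3−1| + |2−2| = 2, so at least 2 moves are needed.
That bound ignores the blocked cells. Measuring each leg by the fewest moves that actually steer around them (N→B: 6) raises the lower bound to 6.
A route of 6 moves exists: N → O → P → K → D → C → B.
Since 6 matches that lower bound, it is optimal.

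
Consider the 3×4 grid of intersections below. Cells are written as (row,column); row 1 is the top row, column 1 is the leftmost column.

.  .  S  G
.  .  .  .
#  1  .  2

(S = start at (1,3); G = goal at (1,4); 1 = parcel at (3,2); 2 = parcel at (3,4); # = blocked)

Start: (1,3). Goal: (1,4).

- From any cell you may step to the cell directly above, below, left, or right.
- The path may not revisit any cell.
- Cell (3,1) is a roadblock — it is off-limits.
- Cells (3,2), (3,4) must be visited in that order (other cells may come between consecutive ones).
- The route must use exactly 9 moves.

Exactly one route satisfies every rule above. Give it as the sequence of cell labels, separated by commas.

(1,3), (1,2), (1,1), (2,1), (2,2), (3,2), (3,3), (3,4), (2,4), (1,4)

The waypoints must appear in the order (3,2), (3,4), with no cell reused.
Route from (1,3): 2× left (reaching (1,1)), down to (2,1), right to (2,2), down to (3,2), 2× right (reaching (3,4)), 2× up (reaching (1,4)) — 9 moves in all.
Check: order respected (1 at step 5, 2 at step 7); 9 moves as required.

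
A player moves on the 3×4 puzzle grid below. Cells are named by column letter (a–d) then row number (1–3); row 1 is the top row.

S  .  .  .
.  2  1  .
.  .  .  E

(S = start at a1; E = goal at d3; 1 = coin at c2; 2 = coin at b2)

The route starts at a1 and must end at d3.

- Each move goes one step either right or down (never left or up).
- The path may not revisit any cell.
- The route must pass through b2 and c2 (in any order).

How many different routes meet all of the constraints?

4

A right/down-only route from a1 to d3 makes exactly 2 down-moves and 3 right-moves in some order.
With no other constraints that would be C(5,2) = 10 routes.
A monotone route can only reach the required cells in the order b2, c2, so split there and multiply the segment counts: a1→b2: 2; b2→c2: 1; c2→d3: 2; product = 4.
That gives 4 routes.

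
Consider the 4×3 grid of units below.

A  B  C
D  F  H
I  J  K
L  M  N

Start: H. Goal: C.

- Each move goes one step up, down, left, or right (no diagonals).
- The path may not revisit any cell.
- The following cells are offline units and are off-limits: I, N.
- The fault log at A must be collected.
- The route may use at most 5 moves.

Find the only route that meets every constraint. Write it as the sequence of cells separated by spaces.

The budget equals the shortest possible length, so every move has to be on a shortest route through the required cells.
Route from H: 2× left (reaching D), up to A, 2× right (reaching C) — 5 moves in all.
Check: all required cells visited; 5 ≤ 5 moves.

H F D A B C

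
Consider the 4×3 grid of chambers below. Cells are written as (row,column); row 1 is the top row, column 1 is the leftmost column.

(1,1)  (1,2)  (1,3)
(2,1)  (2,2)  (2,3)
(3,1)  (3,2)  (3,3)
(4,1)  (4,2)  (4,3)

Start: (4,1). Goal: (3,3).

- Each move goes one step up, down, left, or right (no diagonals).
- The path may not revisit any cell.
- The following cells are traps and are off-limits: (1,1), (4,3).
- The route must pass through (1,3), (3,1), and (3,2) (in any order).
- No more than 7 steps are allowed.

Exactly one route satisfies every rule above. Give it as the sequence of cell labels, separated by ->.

(4,1) -> (3,1) -> (3,2) -> (2,2) -> (1,2) -> (1,3) -> (2,3) -> (3,3)

The 7-move cap with required stops at (1,3), (3,1), (3,2) leaves no slack for detours.
Route from (4,1): up to (3,1), right to (3,2), 2× up (reaching (1,2)), right to (1,3), 2× down (reaching (3,3)) — 7 moves in all.
Check: all required cells visited; 7 ≤ 7 moves.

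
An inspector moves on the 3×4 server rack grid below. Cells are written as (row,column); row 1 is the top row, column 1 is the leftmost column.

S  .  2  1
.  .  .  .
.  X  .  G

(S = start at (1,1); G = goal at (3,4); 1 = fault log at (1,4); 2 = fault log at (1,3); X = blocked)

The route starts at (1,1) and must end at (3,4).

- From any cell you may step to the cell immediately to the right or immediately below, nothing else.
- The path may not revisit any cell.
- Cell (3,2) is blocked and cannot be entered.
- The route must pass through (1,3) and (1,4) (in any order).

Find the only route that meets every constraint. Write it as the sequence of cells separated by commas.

(1,1), (1,2), (1,3), (1,4), (2,4), (3,4)

Moves only go right or down, so the column and row indices never decrease.
Route from (1,1): 3× right (reaching (1,4)), 2× down (reaching (3,4)) — 5 moves in all.
Check: all required cells visited.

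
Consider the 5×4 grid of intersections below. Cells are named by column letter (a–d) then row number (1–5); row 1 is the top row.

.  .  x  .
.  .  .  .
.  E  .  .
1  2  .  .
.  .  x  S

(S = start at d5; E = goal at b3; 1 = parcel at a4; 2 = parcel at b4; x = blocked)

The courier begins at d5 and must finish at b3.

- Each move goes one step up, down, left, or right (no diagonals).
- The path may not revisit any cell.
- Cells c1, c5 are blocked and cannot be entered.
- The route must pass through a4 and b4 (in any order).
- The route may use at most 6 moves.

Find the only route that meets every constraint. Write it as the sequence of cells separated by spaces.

The budget equals the shortest possible length, so every move has to be on a shortest route through the required cells.
Route from d5: up to d4, 3× left (reaching a4), up to a3, right to b3 — 6 moves in all.
Check: all required cells visited; 6 ≤ 6 moves.

d5 d4 c4 b4 a4 a3 b3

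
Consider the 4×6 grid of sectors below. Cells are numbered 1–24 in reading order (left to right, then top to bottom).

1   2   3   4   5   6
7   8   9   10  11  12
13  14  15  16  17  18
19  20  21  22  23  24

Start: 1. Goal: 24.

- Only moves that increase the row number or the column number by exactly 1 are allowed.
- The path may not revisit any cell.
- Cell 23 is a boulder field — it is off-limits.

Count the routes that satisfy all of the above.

21

A right/down-only route from 1 to 24 makes exactly 3 down-moves and 5 right-moves in some order.
With no other constraints that would be C(8,3) = 56 routes.
Subtract routes through each blocked cell (inclusion–exclusion for overlaps): − through 23: 35 → 21.
That gives 21 routes.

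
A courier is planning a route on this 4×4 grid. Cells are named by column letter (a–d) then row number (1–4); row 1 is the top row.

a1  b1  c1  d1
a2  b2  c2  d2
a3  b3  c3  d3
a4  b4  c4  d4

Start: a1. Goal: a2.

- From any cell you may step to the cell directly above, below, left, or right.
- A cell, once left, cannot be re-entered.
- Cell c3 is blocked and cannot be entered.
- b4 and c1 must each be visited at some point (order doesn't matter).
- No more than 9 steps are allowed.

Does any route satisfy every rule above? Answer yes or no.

One route that works: a1 → b1 → c1 → c2 → b2 → b3 → b4 → a4 → a3 → a2.

yes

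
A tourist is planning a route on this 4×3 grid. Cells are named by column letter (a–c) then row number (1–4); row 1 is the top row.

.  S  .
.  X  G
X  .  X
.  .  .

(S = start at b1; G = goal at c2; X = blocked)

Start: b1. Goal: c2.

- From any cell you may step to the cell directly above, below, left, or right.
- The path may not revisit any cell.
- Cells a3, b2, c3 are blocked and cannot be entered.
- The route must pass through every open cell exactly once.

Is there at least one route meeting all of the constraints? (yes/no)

no

Cell a2 has only one open neighbour but is neither the start nor the goal, so a Hamiltonian route would have to both enter and leave it through the same neighbour — impossible without revisiting.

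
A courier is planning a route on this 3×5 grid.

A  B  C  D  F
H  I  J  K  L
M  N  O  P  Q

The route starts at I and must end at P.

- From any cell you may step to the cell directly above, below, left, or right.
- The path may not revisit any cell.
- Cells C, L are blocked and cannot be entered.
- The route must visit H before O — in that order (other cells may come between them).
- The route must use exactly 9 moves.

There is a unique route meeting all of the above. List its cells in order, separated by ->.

I -> B -> A -> H -> M -> N -> O -> J -> K -> P

The waypoints must appear in the order H, O, with no cell reused.
Route from I: up 1 to B, left 1 to A, down 2 to M, right 2 to O, up 1 to J, right 1 to K, down 1 to P — 9 moves in all.
Check: order respected (H at step 3, O at step 6); 9 moves as required.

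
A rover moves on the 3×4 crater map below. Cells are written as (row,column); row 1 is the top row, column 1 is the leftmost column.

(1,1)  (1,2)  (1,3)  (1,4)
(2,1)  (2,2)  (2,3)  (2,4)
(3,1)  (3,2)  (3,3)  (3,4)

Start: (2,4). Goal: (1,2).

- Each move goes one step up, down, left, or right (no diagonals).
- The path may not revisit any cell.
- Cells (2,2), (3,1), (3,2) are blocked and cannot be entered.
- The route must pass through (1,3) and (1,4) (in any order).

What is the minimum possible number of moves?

3

Any route passes through (1,3) and (1,4) in some order between (2,4) and (1,2). Summing Manhattan distances along each leg and taking the cheapest ordering ((2,4) → (1,4) → (1,3) → (1,2)) gives a lower bound of 1 + 1 + 1 = 3 moves.
A route of 3 moves achieves this: (2,4) → (1,4) → (1,3) → (1,2).
Since 3 matches the lower bound, it is optimal.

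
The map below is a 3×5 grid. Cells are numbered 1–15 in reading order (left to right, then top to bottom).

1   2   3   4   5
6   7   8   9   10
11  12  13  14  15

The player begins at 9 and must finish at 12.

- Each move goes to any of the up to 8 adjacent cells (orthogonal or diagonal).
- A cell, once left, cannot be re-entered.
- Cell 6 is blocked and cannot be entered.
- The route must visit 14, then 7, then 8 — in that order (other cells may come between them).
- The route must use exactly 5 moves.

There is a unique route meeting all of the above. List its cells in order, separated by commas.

9, 14, 13, 7, 8, 12

The waypoints must appear in the order 14, 7, 8, with no cell reused.
Route from 9: down 1 to 14, left 1 to 13, up-left 1 to 7, right 1 to 8, down-left 1 to 12 — 5 moves in all.
Check: order respected (14 at step 1, 7 at step 3, 8 at step 4); 5 moves as required.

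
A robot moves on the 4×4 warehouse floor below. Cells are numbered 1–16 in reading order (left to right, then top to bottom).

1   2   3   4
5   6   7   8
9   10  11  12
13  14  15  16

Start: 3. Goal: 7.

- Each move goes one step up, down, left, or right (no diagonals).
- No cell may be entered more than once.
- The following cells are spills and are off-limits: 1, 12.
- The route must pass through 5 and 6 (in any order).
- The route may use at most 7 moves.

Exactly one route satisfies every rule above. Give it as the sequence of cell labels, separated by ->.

3 -> 2 -> 6 -> 5 -> 9 -> 10 -> 11 -> 7

The budget equals the shortest possible length, so every move has to be on a shortest route through the required cells.
Route from 3: left 1 to 2, down 1 to 6, left 1 to 5, down 1 to 9, right 2 to 11, up 1 to 7 — 7 moves in all.
Check: all required cells visited; 7 ≤ 7 moves.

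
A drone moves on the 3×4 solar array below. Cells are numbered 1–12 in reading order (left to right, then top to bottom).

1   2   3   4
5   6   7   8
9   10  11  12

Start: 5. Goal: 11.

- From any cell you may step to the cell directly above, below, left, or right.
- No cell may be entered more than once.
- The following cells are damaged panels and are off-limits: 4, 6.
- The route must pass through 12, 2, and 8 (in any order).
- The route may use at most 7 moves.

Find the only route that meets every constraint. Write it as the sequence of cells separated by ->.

Any route must reach 12, 2, and 8 and still end at 11 within 7 moves, so the order of the required stops is forced.
Route from 5: up to 1, 2× right (reaching 3), down to 7, right to 8, down to 12, left to 11 — 7 moves in all.
Check: all required cells visited; 7 ≤ 7 moves.

5 -> 1 -> 2 -> 3 -> 7 -> 8 -> 12 -> 11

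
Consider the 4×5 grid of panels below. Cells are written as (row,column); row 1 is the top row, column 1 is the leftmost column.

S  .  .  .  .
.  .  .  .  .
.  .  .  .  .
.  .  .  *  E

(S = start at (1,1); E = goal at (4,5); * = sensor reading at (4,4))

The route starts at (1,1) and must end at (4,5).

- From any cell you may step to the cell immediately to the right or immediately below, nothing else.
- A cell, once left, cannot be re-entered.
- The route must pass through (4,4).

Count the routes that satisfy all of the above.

A right/down-only route from (1,1) to (4,5) makes exactly 3 down-moves and 4 right-moves in some order.
With no other constraints that would be C(7,3) = 35 routes.
Split at (4,4) and multiply the segment counts: (1,1)→(4,4): 20; (4,4)→(4,5): 1; product = 20.
That gives 20 routes.

20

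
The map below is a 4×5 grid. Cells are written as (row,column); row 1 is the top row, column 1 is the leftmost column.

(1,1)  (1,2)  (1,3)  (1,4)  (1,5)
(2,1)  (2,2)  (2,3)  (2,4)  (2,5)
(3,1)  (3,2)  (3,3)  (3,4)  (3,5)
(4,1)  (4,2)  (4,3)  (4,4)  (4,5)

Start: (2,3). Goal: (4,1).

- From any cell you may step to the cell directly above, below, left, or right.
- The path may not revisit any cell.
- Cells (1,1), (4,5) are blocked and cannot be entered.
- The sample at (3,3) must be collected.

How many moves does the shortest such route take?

4

Any route passes through (3,3) somewhere between (2,3) and (4,1). Summing Manhattan distances along the two legs ((2,3) → (3,3) → (4,1)) gives a lower bound of 1 + 3 = 4 moves.
A route of 4 moves achieves this: (2,3) → (3,3) → (4,3) → (4,2) → (4,1).
Since 4 matches the lower bound, it is optimal.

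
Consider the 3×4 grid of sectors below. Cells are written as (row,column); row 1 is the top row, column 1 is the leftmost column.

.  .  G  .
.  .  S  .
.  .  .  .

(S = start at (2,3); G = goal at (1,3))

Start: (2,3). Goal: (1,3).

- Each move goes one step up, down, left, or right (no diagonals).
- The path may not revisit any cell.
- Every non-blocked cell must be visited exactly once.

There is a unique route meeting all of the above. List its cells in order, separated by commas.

Need to visit all 12 open cells exactly once, starting at (2,3) and ending at (1,3).
Cell (1,1) has only two open neighbours ((2,1) and (1,2)), so the path must pass straight through it: one of those is the cell it's entered from and the other is where it exits.
Route from (2,3): left to (2,2), up to (1,2), left to (1,1), 2× down (reaching (3,1)), 3× right (reaching (3,4)), 2× up (reaching (1,4)), left to (1,3) — 11 moves in all.
Check: all 12 open cells covered.

(2,3), (2,2), (1,2), (1,1), (2,1), (3,1), (3,2), (3,3), (3,4), (2,4), (1,4), (1,3)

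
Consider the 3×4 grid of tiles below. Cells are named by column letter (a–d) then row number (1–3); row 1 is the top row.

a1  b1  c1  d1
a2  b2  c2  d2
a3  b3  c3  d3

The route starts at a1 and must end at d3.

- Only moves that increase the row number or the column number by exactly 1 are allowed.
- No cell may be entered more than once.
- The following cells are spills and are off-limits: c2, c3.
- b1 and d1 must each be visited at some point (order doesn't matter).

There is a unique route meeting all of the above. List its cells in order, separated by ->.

Moves only go right or down, so the column and row indices never decrease.
Route from a1: 3× right (reaching d1), 2× down (reaching d3) — 5 moves in all.
Check: all required cells visited.

a1 -> b1 -> c1 -> d1 -> d2 -> d3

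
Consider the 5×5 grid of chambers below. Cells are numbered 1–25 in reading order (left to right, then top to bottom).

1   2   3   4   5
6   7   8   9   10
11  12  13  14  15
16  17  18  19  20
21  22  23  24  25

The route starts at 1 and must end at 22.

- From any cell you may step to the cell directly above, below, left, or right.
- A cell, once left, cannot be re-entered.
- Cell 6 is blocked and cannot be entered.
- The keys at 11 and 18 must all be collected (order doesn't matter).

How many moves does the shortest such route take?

Any route passes through 11 and 18 in some order between 1 and 22. Summing Manhattan distances along each leg and taking the cheapest ordering (1 → 11 → 18 → 22) gives a lower bound of 2 + 3 + 2 = 7 moves.
That bound ignores the blocked cells. Measuring each leg by the fewest moves that actually steer around them (1→11: 4; 11→18: 3; 18→22: 2) raises the lower bound to 9.
A route of 9 moves exists: 1 → 2 → 7 → 12 → 11 → 16 → 17 → 18 → 23 → 22.
Since 9 matches that lower bound, it is optimal.

9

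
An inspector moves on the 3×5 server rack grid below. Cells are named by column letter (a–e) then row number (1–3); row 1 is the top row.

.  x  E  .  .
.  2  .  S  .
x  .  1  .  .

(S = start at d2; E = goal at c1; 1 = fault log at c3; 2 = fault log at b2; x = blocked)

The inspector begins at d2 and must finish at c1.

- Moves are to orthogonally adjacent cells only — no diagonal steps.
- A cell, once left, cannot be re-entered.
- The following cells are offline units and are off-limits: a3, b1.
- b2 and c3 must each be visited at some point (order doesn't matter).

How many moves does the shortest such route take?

Any route passes through b2 and c3 in some order between d2 and c1. Summing Manhattan distances along each leg and taking the cheapest ordering (d2 → c3 → b2 → c1) gives a lower bound of 2 + 2 + 2 = 6 moves.
A route of 6 moves achieves this: d2 → d3 → c3 → b3 → b2 → c2 → c1.
Since 6 matches the lower bound, it is optimal.

6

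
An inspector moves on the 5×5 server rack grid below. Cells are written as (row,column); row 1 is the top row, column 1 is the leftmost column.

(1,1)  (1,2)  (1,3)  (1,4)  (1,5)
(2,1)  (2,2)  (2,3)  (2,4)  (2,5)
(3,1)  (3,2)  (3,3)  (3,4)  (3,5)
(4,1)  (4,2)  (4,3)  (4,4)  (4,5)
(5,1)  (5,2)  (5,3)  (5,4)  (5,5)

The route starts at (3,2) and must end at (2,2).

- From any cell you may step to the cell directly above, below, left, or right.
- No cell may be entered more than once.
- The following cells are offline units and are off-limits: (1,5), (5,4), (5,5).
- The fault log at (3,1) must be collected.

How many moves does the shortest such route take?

3

Any route passes through (3,1) somewhere between (3,2) and (2,2). Summing Manhattan distances along the two legs ((3,2) → (3,1) → (2,2)) gives a lower bound of 1 + 2 = 3 moves.
A route of 3 moves achieves this: (3,2) → (3,1) → (2,1) → (2,2).
Since 3 matches the lower bound, it is optimal.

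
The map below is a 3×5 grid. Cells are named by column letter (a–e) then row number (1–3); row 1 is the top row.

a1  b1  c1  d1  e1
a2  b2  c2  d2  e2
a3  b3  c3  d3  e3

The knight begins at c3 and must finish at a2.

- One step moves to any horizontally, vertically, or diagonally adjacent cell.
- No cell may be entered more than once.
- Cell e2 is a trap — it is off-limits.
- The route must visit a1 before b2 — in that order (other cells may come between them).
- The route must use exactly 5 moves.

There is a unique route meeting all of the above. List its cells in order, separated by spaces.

The waypoints must appear in the order a1, b2, with no cell reused.
Route from c3: up to c2, up-left to b1, left to a1, down-right to b2, left to a2 — 5 moves in all.
Check: order respected (a1 at step 3, b2 at step 4); 5 moves as required.

c3 c2 b1 a1 b2 a2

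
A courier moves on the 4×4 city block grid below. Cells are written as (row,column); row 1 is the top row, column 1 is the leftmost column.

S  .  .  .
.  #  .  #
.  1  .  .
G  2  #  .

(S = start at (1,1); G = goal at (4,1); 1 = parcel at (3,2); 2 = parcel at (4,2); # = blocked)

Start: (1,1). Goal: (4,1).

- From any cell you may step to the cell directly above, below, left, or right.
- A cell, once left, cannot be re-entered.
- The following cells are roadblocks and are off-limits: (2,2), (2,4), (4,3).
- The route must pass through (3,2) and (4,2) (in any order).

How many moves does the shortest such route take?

5

Any route passes through (3,2) and (4,2) in some order between (1,1) and (4,1). Summing Manhattan distances along each leg and taking the cheapest ordering ((1,1) → (3,2) → (4,2) → (4,1)) gives a lower bound of 3 + 1 + 1 = 5 moves.
A route of 5 moves achieves this: (1,1) → (2,1) → (3,1) → (3,2) → (4,2) → (4,1).
Since 5 matches the lower bound, it is optimal.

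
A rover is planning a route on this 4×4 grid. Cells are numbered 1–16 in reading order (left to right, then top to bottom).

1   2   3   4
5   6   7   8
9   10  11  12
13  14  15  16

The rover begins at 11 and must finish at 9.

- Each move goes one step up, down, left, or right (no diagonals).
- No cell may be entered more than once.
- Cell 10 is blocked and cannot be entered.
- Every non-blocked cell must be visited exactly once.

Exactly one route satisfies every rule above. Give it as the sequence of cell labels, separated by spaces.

11 7 6 5 1 2 3 4 8 12 16 15 14 13 9

Need to visit all 15 open cells exactly once, starting at 11 and ending at 9.
Cell 16 has only two open neighbours (12 and 15), so the path must pass straight through it: one of those is the cell it's entered from and the other is where it exits.
Route from 11: up 1 to 7, left 2 to 5, up 1 to 1, right 3 to 4, down 3 to 16, left 3 to 13, up 1 to 9 — 14 moves in all.
Check: all 15 open cells covered.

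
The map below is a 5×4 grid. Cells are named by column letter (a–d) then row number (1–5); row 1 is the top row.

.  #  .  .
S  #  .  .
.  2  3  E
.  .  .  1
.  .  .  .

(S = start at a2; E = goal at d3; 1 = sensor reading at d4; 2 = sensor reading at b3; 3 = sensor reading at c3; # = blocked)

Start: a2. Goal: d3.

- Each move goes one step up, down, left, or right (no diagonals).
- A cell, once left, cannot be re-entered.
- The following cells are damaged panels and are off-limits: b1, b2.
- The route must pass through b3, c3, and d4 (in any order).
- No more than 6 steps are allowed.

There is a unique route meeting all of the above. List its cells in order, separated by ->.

a2 -> a3 -> b3 -> c3 -> c4 -> d4 -> d3

Any route must reach b3, c3, and d4 and still end at d3 within 6 moves, so the order of the required stops is forced.
Route from a2: down 1 to a3, right 2 to c3, down 1 to c4, right 1 to d4, up 1 to d3 — 6 moves in all.
Check: all required cells visited; 6 ≤ 6 moves.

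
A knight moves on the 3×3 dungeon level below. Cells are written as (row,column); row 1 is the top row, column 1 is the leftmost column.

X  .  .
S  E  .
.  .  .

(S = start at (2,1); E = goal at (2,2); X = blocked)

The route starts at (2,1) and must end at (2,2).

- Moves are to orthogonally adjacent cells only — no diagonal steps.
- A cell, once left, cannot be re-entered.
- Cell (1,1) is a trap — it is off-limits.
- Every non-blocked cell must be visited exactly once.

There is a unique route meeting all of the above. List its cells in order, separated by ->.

(2,1) -> (3,1) -> (3,2) -> (3,3) -> (2,3) -> (1,3) -> (1,2) -> (2,2)

Need to visit all 8 open cells exactly once, starting at (2,1) and ending at (2,2).
Cell (3,1) has only two open neighbours ((2,1) and (3,2)), so the path must pass straight through it: one of those is the cell it's entered from and the other is where it exits.
Route from (2,1): down 1 to (3,1), right 2 to (3,3), up 2 to (1,3), left 1 to (1,2), down 1 to (2,2) — 7 moves in all.
Check: all 8 open cells covered.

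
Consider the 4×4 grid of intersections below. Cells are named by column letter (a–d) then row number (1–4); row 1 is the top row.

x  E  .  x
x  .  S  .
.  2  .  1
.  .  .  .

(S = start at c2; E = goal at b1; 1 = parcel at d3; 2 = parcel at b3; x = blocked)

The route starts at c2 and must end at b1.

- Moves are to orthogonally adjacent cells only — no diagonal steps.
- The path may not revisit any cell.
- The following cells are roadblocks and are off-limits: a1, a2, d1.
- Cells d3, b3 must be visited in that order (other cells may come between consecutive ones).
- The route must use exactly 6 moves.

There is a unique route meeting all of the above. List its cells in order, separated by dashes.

c2 - d2 - d3 - c3 - b3 - b2 - b1

The waypoints must appear in the order d3, b3, with no cell reused.
Route from c2: right to d2, down to d3, 2× left (reaching b3), 2× up (reaching b1) — 6 moves in all.
Check: order respected (1 at step 2, 2 at step 4); 6 moves as required.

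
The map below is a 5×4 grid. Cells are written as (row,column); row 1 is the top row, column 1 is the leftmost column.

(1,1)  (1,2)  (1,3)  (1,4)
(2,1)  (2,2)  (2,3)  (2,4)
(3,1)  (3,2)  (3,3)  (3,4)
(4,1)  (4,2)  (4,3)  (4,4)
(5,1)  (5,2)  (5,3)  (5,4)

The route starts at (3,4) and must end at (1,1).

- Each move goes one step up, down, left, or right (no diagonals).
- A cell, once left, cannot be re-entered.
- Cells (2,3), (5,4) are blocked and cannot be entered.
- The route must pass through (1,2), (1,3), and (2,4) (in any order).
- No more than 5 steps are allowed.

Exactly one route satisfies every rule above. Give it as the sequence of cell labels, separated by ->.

The 5-move cap with required stops at (1,2), (1,3), (2,4) leaves no slack for detours.
Route from (3,4): up 2 to (1,4), left 3 to (1,1) — 5 moves in all.
Check: all required cells visited; 5 ≤ 5 moves.

(3,4) -> (2,4) -> (1,4) -> (1,3) -> (1,2) -> (1,1)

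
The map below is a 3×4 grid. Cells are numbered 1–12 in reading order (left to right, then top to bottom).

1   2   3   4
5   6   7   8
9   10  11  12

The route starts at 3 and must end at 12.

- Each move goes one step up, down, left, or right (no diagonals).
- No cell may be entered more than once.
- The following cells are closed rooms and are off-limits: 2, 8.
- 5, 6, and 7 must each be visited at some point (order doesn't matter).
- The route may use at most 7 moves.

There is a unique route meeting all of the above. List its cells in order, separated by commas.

3, 7, 6, 5, 9, 10, 11, 12

The budget equals the shortest possible length, so every move has to be on a shortest route through the required cells.
Route from 3: down 1 to 7, left 2 to 5, down 1 to 9, right 3 to 12 — 7 moves in all.
Check: all required cells visited; 7 ≤ 7 moves.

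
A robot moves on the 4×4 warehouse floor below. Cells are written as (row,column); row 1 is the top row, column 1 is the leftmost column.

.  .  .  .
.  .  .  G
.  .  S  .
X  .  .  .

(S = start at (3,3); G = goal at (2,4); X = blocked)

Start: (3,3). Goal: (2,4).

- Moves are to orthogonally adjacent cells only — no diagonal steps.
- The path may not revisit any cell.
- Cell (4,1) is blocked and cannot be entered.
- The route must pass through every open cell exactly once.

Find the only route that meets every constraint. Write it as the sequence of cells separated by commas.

Need to visit all 15 open cells exactly once, starting at (3,3) and ending at (2,4).
Cell (1,4) has only two open neighbours ((2,4) and (1,3)), so the path must pass straight through it: one of those is the cell it's entered from and the other is where it exits.
Route from (3,3): right 1 to (3,4), down 1 to (4,4), left 2 to (4,2), up 1 to (3,2), left 1 to (3,1), up 2 to (1,1), right 1 to (1,2), down 1 to (2,2), right 1 to (2,3), up 1 to (1,3), right 1 to (1,4), down 1 to (2,4) — 14 moves in all.
Check: all 15 open cells covered.

(3,3), (3,4), (4,4), (4,3), (4,2), (3,2), (3,1), (2,1), (1,1), (1,2), (2,2), (2,3), (1,3), (1,4), (2,4)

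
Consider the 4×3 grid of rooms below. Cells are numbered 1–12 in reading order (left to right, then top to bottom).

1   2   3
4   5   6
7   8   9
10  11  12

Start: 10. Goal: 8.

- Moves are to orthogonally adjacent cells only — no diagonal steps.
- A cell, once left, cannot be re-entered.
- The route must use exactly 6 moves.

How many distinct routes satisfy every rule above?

3

Need simple routes of exactly 6 moves from 10 to 8 (Manhattan distance 2, so 2 moves are spent on a detour and 2 undoing it).
Enumerating: 10 7 4 1 2 5 8 | 10 7 4 5 6 9 8 | 10 11 12 9 6 5 8.
That gives 3 routes.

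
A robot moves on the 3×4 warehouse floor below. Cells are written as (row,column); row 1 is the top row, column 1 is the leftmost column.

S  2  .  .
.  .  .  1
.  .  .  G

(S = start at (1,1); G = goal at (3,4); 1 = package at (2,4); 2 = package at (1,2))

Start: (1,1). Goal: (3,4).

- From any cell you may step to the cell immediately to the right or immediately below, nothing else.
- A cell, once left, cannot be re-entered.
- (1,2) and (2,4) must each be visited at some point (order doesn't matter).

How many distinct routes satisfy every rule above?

3

A right/down-only route from (1,1) to (3,4) makes exactly 2 down-moves and 3 right-moves in some order.
With no other constraints that would be C(5,2) = 10 routes.
A monotone route can only reach the required cells in the order (1,2), (2,4), so split there and multiply the segment counts: (1,1)→(1,2): 1; (1,2)→(2,4): 3; (2,4)→(3,4): 1; product = 3.
That gives 3 routes.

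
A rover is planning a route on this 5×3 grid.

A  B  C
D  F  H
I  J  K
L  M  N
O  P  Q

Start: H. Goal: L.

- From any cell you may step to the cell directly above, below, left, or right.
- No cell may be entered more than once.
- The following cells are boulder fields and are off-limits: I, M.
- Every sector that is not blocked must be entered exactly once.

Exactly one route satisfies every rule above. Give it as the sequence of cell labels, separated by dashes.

Need to visit all 13 open cells exactly once, starting at H and ending at L.
Cell O has only two open neighbours (L and P), so the path must pass straight through it: one of those is the cell it's entered from and the other is where it exits.
Route from H: up to C, 2× left (reaching A), down to D, right to F, down to J, right to K, 2× down (reaching Q), 2× left (reaching O), up to L — 12 moves in all.
Check: all 13 open cells covered.

H - C - B - A - D - F - J - K - N - Q - P - O - L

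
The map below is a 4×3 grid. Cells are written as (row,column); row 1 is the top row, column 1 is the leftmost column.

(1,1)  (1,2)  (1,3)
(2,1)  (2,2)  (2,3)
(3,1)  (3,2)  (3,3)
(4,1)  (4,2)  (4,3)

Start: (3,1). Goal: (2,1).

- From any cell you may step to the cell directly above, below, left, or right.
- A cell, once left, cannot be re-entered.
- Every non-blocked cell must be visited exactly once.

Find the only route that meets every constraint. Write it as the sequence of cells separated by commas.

Need to visit all 12 open cells exactly once, starting at (3,1) and ending at (2,1).
Route from (3,1): down 1 to (4,1), right 2 to (4,3), up 1 to (3,3), left 1 to (3,2), up 1 to (2,2), right 1 to (2,3), up 1 to (1,3), left 2 to (1,1), down 1 to (2,1) — 11 moves in all.
Check: all 12 open cells covered.

(3,1), (4,1), (4,2), (4,3), (3,3), (3,2), (2,2), (2,3), (1,3), (1,2), (1,1), (2,1)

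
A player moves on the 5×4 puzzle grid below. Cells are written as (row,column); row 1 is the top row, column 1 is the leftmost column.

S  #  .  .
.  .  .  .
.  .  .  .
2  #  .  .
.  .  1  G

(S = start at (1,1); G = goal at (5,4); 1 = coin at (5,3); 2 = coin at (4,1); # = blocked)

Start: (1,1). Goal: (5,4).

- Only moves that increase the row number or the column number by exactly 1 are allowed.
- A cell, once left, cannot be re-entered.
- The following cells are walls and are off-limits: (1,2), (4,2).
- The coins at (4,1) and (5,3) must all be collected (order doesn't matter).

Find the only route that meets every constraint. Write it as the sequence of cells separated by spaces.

Moves only go right or down, so the column and row indices never decrease.
Route from (1,1): 4× down (reaching (5,1)), 3× right (reaching (5,4)) — 7 moves in all.
Check: all required cells visited.

(1,1) (2,1) (3,1) (4,1) (5,1) (5,2) (5,3) (5,4)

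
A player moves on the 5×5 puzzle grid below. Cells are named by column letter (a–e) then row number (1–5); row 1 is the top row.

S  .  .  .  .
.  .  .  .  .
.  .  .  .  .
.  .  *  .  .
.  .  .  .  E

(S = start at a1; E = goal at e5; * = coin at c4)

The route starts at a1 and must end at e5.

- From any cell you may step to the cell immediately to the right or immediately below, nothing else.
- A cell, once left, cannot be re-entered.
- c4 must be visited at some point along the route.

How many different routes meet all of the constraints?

30

A right/down-only route from a1 to e5 makes exactly 4 down-moves and 4 right-moves in some order.
With no other constraints that would be C(8,4) = 70 routes.
Split at c4 and multiply the segment counts: a1→c4: 10; c4→e5: 3; product = 30.
That gives 30 routes.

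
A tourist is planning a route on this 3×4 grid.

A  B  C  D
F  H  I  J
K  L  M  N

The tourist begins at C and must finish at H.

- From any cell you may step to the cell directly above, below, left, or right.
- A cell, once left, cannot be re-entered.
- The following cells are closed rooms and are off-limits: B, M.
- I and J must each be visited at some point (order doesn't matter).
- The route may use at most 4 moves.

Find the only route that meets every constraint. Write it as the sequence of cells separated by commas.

The budget equals the shortest possible length, so every move has to be on a shortest route through the required cells.
Route from C: right 1 to D, down 1 to J, left 2 to H — 4 moves in all.
Check: all required cells visited; 4 ≤ 4 moves.

C, D, J, I, H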